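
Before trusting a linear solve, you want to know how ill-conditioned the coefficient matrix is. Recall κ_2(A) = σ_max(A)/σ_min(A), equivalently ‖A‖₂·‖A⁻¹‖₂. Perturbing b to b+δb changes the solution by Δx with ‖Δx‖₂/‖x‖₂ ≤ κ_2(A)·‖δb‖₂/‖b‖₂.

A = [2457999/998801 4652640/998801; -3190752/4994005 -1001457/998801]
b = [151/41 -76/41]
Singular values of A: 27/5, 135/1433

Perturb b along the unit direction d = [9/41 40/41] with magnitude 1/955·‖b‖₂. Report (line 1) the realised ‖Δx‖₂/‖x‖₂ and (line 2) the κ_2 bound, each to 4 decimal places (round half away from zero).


0.0043
0.0600

largest singular value 27/5, smallest 135/1433
κ = σ_max/σ_min = (27/5)/(135/1433) = 57.3200
perturbation bound = 57.3200·1/955 = 0.0600
solve Ax = b  →  x = [9.7146 -4.3416]
2-norm of b is 4.1231; of x, 10.6406
Δx = A⁻¹·δb where δb = 1/955·4.1231·d; ‖Δx‖ = 0.0458
realised ‖Δx‖/‖x‖ = 0.0043
tightness: 0.0043 against a bound of 0.0600 (unrounded ratio ≈ 0.0718)


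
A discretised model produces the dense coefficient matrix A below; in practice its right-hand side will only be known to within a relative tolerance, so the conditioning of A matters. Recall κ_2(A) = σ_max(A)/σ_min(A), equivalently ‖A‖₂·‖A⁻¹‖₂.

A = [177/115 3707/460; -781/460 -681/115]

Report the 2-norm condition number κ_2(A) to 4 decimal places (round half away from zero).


23.0000

M = AᵀA = [44449/8464 11880/529; 11880/529 846481/8464]. tr(M)=445465/4232, det(M)=2825761/135424
solving λ² − 445465/4232·λ + 2825761/135424 = 0 gives λ = 1681/16, 1681/8464
κ_2(A) = √(λ_max/λ_min) = √((1681/16) / (1681/8464)) = 23.0000


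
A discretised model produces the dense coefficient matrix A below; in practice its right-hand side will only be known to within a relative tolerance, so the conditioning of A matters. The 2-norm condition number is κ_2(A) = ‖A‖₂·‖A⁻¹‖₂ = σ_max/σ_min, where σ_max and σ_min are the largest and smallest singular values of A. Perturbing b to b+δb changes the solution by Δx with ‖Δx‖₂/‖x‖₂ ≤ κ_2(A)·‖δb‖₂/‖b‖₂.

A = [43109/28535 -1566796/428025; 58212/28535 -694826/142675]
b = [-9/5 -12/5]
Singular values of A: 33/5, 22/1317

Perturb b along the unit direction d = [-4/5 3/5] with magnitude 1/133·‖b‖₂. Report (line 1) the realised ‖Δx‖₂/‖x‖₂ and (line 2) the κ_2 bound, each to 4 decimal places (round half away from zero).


2.9707
2.9707

σ_max = 33/5, σ_min = 22/1317
κ = σ_max/σ_min = (33/5)/(22/1317) = 395.1000
worst-case relative error ≤ 395.1000 × 1/133 = 2.9707
solve Ax = b  →  x = [-0.1748 0.4196]
2-norm of b is 3.0000; of x, 0.4545
Δx = A⁻¹·δb where δb = 1/133·3.0000·d; ‖Δx‖ = 1.3503
relative error = 2.9707
realised/bound = 1 exactly: the bound is attained for this b and d


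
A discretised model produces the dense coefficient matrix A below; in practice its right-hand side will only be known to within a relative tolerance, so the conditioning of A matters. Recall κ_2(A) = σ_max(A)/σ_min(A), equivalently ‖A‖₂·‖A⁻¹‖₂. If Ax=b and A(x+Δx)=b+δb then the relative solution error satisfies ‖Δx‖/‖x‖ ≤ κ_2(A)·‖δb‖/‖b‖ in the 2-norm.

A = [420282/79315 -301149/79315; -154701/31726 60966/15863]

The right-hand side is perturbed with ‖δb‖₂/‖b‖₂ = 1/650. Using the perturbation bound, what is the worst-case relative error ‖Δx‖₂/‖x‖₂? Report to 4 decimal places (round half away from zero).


M = AᵀA = [1551555081/29920900 -290679273/7480225; -290679273/7480225 218325861/7480225]. tr(M)=96994341/1196836, det(M)=4100625/1196836
eigenvalues of AᵀA: λ = (tr ± √(tr²−4·det))/2 = 81, 50625/1196836
σ_max=√81=9, σ_min=√(50625/1196836)=(225/1094) → κ = 43.7600
bound on ‖Δx‖/‖x‖: κ·ε = 43.7600·1/650 = 0.0673

0.0673


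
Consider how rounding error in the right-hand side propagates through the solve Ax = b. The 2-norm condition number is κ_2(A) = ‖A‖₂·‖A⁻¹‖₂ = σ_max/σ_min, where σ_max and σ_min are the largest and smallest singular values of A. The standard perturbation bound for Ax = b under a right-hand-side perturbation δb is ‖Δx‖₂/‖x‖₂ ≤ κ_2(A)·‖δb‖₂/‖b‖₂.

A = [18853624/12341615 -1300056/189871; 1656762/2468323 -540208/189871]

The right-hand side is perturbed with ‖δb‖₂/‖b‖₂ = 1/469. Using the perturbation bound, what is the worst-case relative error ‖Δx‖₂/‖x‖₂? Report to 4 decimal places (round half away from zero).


M = AᵀA = [2509352935204/901274916025 -2229672879648/180254983205; -2229672879648/180254983205 1981970286400/36050996641]. tr(M)=30968834084/536154025, det(M)=33362176/536154025
λ_max, λ_min = (30968834084/536154025 ± √958997135462539485456/287461138523700625)/2 = 1444/25, 23104/21446161
σ_max=√(1444/25)=(38/5), σ_min=√(23104/21446161)=(152/4631) → κ = 231.5500
κ_2(A)·‖δb‖/‖b‖ = 0.4937

0.4937


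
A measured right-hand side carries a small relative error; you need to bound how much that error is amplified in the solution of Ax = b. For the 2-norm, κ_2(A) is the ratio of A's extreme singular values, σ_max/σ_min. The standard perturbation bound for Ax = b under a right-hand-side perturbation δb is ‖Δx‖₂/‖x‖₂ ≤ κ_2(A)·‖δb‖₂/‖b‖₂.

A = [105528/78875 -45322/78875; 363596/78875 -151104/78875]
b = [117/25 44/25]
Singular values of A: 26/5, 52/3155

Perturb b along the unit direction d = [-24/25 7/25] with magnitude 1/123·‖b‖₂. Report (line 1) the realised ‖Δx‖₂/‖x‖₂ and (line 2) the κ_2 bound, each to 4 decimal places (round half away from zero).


largest singular value 26/5, smallest 52/3155
κ_2(A) = (26/5) / (52/3155) = 315.5000
worst-case relative error ≤ 315.5000 × 1/123 = 2.5650
solve Ax = b  →  x = [-92.8107 -224.2456]
2-norm of b is 5.0000; of x, 242.6930
re-solving with b+δb shifts x by Δx of norm 2.4664
realised ‖Δx‖/‖x‖ = 0.0102
so the bound overstates the realised error by a factor of ≈ 252.4007 (computed from the unrounded values)

0.0102
2.5650


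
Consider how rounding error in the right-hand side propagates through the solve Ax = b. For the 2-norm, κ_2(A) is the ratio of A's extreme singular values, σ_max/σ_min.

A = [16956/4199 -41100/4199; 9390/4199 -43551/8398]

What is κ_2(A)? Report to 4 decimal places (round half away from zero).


AᵀA = [1299924/61009 -3118905/61009; -3118905/61009 29943009/244036]; tr = 207945/1444, det = 324/361
eigenvalues of AᵀA: λ = (tr ± √(tr²−4·det))/2 = 144, 9/1444
κ = σ_max/σ_min = 12/(3/38) = 152.0000

152.0000


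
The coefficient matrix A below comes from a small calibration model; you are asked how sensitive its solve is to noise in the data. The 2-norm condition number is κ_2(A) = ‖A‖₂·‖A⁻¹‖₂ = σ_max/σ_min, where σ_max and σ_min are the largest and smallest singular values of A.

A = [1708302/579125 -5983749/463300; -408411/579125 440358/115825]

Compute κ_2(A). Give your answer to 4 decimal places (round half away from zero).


90.4000

form AᵀA = [4936152429/536617225 -8753150871/214646890; -8753150871/214646890 62252631657/343435024] with trace 972810369/5107600 and determinant 22667121/5107600
solving λ² − 972810369/5107600·λ + 22667121/5107600 = 0 gives λ = 4761/25, 4761/204304
σ_max=√(4761/25)=(69/5), σ_min=√(4761/204304)=(69/452) → κ = 90.4000


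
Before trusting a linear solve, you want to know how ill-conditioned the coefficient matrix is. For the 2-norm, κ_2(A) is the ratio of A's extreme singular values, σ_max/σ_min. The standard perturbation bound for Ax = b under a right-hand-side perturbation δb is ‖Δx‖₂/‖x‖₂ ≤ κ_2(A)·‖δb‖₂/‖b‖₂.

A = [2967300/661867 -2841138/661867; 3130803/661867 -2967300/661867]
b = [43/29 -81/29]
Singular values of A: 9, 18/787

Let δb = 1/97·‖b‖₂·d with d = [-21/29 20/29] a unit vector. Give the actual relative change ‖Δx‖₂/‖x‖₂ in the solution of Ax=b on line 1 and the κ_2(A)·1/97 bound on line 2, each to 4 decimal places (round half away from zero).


from the listed singular values, σ₁ = 9, σ_n = 18/787
κ = σ_max/σ_min = 9/(18/787) = 393.5000
bound on ‖Δx‖/‖x‖: κ·ε = 393.5000·1/97 = 4.0567
solve Ax = b  →  x = [-90.5402 -94.9061]
‖b‖ = 3.1623, ‖x‖ = 131.1667
Δx = A⁻¹·δb where δb = 1/97·3.1623·d; ‖Δx‖ = 1.4254
relative error = 0.0109
so the bound overstates the realised error by a factor of ≈ 373.3070 (computed from the unrounded values)

0.0109
4.0567


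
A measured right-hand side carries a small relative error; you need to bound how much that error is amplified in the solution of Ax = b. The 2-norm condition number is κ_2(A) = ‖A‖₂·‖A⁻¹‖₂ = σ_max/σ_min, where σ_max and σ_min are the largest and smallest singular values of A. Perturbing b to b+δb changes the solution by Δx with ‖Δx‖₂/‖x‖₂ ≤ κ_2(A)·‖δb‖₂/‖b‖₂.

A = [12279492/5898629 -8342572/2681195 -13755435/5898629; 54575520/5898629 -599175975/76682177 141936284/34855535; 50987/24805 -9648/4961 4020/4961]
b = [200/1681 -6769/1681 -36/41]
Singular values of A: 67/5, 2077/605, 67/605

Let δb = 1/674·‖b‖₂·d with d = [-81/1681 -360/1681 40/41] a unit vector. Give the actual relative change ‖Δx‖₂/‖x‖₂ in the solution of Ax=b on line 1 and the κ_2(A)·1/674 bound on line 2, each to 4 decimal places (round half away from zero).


largest singular value 67/5, smallest 67/605
κ_2(A) = (67/5) / (67/605) = 121.0000
worst-case relative error ≤ 121.0000 × 1/674 = 0.1795
solve Ax = b  →  x = [-0.2162 0.0780 -0.3481]
2-norm of b is 4.1231; of x, 0.4171
re-solving with b+δb shifts x by Δx of norm 0.0552
realised ‖Δx‖/‖x‖ = 0.1324
realised/bound (from unrounded values) ≈ 0.7377

0.1324
0.1795


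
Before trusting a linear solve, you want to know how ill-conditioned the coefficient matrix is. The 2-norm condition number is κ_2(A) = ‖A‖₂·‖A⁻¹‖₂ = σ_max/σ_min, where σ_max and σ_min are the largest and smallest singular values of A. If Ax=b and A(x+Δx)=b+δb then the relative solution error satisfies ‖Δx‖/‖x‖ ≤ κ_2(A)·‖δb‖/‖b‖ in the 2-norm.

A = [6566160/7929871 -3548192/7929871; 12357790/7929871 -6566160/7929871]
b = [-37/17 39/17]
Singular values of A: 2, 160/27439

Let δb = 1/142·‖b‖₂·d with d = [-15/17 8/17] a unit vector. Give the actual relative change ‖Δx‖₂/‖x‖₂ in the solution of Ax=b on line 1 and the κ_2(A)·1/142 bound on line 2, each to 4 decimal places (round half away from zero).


0.0074
2.4154

from the listed singular values, σ₁ = 2, σ_n = 160/27439
κ = σ_max/σ_min = 2/(160/27439) = 342.9875
bound on ‖Δx‖/‖x‖: κ·ε = 342.9875·1/142 = 2.4154
solve Ax = b  →  x = [242.5500 453.7188]
‖b‖₂ = 3.1623 and ‖x‖₂ = 514.4815
Δx = A⁻¹·δb where δb = 1/142·3.1623·d; ‖Δx‖ = 3.8191
dividing the unrounded norms, ‖Δx‖/‖x‖ = 0.0074
so the bound overstates the realised error by a factor of ≈ 325.3867 (computed from the unrounded values)


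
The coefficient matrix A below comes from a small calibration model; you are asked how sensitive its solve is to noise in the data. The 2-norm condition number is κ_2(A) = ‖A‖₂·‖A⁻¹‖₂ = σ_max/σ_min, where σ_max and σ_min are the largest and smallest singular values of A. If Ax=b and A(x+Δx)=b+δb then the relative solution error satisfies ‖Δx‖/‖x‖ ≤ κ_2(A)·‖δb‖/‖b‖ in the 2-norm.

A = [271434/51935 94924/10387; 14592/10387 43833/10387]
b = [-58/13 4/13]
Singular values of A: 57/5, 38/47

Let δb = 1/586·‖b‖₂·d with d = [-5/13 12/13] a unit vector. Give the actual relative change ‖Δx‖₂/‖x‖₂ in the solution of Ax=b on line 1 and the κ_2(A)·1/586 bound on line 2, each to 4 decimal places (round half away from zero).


0.0038
0.0241

σ_max = 57/5, σ_min = 38/47
κ_2(A) = (57/5) / (38/47) = 14.1000
perturbation bound = 14.1000·1/586 = 0.0241
solve Ax = b  →  x = [-2.3478 0.8545]
2-norm of b is 4.4721; of x, 2.4984
re-solving with b+δb shifts x by Δx of norm 0.0094
relative error = 0.0038
so the bound overstates the realised error by a factor of ≈ 6.3688 (computed from the unrounded values)


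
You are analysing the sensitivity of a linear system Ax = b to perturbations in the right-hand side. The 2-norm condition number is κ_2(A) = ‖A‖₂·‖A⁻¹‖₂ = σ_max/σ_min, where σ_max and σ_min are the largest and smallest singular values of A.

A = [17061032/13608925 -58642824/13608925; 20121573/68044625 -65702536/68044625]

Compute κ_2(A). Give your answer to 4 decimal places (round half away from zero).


M = AᵀA = [4569808460809/2754355140625 -15666101008488/2754355140625; -15666101008488/2754355140625 53712875314816/2754355140625]. tr(M)=93252294041/4406968225, det(M)=17909824/4406968225
char-poly roots: 529/25 and 33856/176278729
κ = σ_max/σ_min = (23/5)/(184/13277) = 331.9250

331.9250


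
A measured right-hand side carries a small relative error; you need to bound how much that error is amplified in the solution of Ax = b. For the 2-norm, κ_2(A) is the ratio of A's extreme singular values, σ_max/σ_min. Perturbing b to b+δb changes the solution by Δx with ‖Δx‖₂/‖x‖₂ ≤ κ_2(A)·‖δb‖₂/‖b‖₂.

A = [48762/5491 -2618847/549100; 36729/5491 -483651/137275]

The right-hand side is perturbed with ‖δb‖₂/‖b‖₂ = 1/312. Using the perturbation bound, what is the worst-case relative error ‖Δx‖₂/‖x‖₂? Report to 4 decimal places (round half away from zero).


0.8282

M = AᵀA = [3726752085/30151081 -19875628773/301510810; -19875628773/301510810 424042089849/12060432400]. tr(M)=6625408041/41731600, det(M)=15752961/41731600
λ_max, λ_min = (6625408041/41731600 ± √43893402124678387281/1741526438560000)/2 = 3969/25, 3969/1669264
κ_2(A) = √(λ_max/λ_min) = √((3969/25) / (3969/1669264)) = 258.4000
bound on ‖Δx‖/‖x‖: κ·ε = 258.4000·1/312 = 0.8282


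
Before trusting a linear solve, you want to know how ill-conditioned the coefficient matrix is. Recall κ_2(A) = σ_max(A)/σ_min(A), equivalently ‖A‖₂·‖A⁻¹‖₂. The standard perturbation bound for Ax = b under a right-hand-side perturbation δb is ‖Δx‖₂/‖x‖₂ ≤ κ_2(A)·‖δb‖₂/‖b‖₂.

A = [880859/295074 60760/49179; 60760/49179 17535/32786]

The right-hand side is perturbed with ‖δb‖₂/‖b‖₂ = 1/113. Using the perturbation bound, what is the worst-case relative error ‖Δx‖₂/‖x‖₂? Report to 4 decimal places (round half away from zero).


1.5451

AᵀA = [5377612849/515199204 186715480/42933267; 186715480/42933267 103753825/57244356]; tr = 18672773/1524258, det = 60025/12194064
solving λ² − 18672773/1524258·λ + 60025/12194064 = 0 gives λ = 49/4, 1225/3048516
κ = σ_max/σ_min = (7/2)/(35/1746) = 174.6000
worst-case relative error ≤ 174.6000 × 1/113 = 1.5451


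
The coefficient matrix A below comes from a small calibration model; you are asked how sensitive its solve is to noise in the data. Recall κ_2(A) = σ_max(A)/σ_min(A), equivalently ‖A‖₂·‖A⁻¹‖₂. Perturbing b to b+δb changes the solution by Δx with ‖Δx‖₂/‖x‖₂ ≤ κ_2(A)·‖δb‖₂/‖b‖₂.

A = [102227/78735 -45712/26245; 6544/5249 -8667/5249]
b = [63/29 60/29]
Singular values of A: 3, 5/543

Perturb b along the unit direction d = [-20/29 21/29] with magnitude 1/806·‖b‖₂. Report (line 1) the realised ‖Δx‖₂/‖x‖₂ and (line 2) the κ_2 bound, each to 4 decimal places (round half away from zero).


0.4042
0.4042

σ_max = 3, σ_min = 5/543
κ = σ_max/σ_min = 3/(5/543) = 325.8000
worst-case relative error ≤ 325.8000 × 1/806 = 0.4042
solve Ax = b  →  x = [0.6000 -0.8000]
2-norm of b is 3.0000; of x, 1.0000
with δb = [-0.0026 0.0027], A·Δx = δb → ‖Δx‖ = 0.4042
relative error = 0.4042
so the bound is sharp here: realised error equals the bound


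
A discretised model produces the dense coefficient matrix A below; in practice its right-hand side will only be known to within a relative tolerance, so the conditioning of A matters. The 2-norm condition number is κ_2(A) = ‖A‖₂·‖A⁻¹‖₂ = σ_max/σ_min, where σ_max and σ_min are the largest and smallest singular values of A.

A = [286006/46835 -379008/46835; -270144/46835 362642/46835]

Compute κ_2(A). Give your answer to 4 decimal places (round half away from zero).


323.0000

AᵀA = [184039492/2608225 -245379456/2608225; -245379456/2608225 327177508/2608225]; tr = 20448680/104329, det = 38416/104329
solving λ² − 20448680/104329·λ + 38416/104329 = 0 gives λ = 196, 196/104329
κ = σ_max/σ_min = 14/(14/323) = 323.0000


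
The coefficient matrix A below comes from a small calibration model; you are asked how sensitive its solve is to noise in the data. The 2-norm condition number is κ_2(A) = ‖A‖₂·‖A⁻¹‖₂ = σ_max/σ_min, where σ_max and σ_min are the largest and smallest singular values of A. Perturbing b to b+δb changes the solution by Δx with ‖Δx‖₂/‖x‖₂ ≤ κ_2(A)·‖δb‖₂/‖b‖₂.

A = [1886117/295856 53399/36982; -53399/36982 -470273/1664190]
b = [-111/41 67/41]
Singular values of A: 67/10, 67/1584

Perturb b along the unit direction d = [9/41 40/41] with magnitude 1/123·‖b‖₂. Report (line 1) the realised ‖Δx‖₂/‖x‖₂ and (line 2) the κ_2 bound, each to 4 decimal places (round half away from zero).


0.0257
1.2878

σ_max = 67/10, σ_min = 67/1584
κ_2(A) = (67/10) / (67/1584) = 158.4000
κ_2(A)·‖δb‖/‖b‖ = 1.2878
solve Ax = b  →  x = [-5.6265 22.9669]
‖b‖ = 3.1623, ‖x‖ = 23.6460
Δx = A⁻¹·δb where δb = 1/123·3.1623·d; ‖Δx‖ = 0.6078
relative error = 0.0257
so the bound overstates the realised error by a factor of ≈ 50.0995 (computed from the unrounded values)


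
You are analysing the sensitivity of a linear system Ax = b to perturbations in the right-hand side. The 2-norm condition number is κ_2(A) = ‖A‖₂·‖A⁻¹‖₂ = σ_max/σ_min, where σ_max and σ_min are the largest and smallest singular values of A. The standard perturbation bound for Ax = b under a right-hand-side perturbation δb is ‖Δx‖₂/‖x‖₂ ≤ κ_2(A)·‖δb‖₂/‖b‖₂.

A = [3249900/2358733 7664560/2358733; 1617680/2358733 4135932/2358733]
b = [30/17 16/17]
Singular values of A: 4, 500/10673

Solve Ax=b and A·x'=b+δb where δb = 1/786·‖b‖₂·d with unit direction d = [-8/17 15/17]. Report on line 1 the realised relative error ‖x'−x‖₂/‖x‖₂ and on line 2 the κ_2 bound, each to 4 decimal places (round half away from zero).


from the listed singular values, σ₁ = 4, σ_n = 500/10673
κ_2(A) = 4 / (500/10673) = 85.3840
bound on ‖Δx‖/‖x‖: κ·ε = 85.3840·1/786 = 0.1086
solve Ax = b  →  x = [0.1923 0.4615]
2-norm of b is 2.0000; of x, 0.5000
re-solving with b+δb shifts x by Δx of norm 0.0543
relative error = 0.1086
tightness: 0.1086 against a bound of 0.1086; the bound is attained (ratio 1)

0.1086
0.1086


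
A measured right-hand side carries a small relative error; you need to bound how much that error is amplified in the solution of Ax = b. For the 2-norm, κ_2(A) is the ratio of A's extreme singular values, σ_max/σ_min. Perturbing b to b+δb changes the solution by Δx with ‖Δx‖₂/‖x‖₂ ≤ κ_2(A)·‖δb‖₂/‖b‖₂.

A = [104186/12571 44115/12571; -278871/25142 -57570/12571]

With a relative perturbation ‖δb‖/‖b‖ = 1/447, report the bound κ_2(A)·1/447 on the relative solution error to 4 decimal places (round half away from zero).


M = AᵀA = [121187925025/632120164 12623467125/158030041; 12623467125/158030041 5260438125/158030041]. tr(M)=841595725/3740356, det(M)=3515625/3740356
solving λ² − 841595725/3740356·λ + 3515625/3740356 = 0 gives λ = 225, 15625/3740356
σ_max=√225=15, σ_min=√(15625/3740356)=(125/1934) → κ = 232.0800
bound on ‖Δx‖/‖x‖: κ·ε = 232.0800·1/447 = 0.5192

0.5192


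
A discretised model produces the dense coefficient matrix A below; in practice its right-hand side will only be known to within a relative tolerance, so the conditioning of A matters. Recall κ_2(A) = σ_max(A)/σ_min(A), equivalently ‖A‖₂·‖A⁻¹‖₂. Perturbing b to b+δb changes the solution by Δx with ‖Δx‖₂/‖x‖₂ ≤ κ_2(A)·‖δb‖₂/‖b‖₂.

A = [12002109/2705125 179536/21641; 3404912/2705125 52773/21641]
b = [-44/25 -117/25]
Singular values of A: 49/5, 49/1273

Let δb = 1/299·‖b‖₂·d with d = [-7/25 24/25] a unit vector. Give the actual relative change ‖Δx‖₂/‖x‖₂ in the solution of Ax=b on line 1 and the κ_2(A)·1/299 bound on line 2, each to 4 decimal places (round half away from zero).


0.0042
0.8515

from the listed singular values, σ₁ = 49/5, σ_n = 49/1273
κ_2(A) = (49/5) / (49/1273) = 254.6000
κ_2(A)·‖δb‖/‖b‖ = 0.8515
solve Ax = b  →  x = [91.5486 -49.1729]
‖b‖₂ = 5.0000 and ‖x‖₂ = 103.9188
re-solving with b+δb shifts x by Δx of norm 0.4344
realised ‖Δx‖/‖x‖ = 0.0042
tightness: 0.0042 against a bound of 0.8515 (unrounded ratio ≈ 0.0049)


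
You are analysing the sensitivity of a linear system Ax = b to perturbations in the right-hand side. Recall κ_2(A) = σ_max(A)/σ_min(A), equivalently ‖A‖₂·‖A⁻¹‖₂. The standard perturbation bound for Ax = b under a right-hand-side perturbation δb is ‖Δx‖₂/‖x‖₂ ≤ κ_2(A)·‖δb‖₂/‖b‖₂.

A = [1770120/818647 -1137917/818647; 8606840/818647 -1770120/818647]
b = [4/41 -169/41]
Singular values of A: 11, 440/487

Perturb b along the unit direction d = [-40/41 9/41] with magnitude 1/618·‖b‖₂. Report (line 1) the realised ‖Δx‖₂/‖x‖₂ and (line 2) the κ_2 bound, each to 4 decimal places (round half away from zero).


0.0063
0.0197

largest singular value 11, smallest 440/487
κ = σ_max/σ_min = 11/(440/487) = 12.1750
perturbation bound = 12.1750·1/618 = 0.0197
solve Ax = b  →  x = [-0.5977 -1.0000]
‖b‖ = 4.1231, ‖x‖ = 1.1650
with δb = [-0.0065 0.0015], A·Δx = δb → ‖Δx‖ = 0.0074
relative error = 0.0063
so the bound overstates the realised error by a factor of ≈ 3.1082 (computed from the unrounded values)


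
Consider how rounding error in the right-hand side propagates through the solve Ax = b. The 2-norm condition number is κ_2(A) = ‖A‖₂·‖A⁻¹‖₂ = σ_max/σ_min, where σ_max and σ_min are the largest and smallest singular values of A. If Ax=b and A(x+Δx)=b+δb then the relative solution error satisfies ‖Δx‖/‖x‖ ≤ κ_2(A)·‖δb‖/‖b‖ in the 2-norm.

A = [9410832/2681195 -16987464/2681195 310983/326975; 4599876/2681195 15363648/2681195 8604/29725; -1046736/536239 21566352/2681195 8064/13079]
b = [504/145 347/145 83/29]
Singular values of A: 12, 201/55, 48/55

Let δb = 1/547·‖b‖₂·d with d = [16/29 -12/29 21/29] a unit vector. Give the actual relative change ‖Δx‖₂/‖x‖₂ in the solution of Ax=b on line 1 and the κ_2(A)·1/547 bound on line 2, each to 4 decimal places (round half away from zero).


0.0030
0.0251

from the listed singular values, σ₁ = 12, σ_n = 48/55
κ_2(A) = 12 / (48/55) = 13.7500
bound on ‖Δx‖/‖x‖: κ·ε = 13.7500·1/547 = 0.0251
solve Ax = b  →  x = [0.2873 0.1501 3.5939]
‖b‖₂ = 5.0990 and ‖x‖₂ = 3.6085
δb = ε·‖b‖·d = [0.0051 -0.0039 0.0068]; solving A·Δx = δb gives ‖Δx‖ = 0.0107
relative error = 0.0030
realised/bound (from unrounded values) ≈ 0.1178


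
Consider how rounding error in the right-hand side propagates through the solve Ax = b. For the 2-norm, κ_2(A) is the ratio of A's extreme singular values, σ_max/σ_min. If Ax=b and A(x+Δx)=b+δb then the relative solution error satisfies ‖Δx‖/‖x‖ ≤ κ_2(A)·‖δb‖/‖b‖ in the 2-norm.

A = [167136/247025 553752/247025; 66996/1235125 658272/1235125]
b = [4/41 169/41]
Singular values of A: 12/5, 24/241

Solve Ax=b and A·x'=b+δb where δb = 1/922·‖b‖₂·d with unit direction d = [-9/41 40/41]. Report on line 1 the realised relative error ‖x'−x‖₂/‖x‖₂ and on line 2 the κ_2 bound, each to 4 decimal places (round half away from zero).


0.0011
0.0261

largest singular value 12/5, smallest 24/241
κ = σ_max/σ_min = (12/5)/(24/241) = 24.1000
κ_2(A)·‖δb‖/‖b‖ = 0.0261
solve Ax = b  →  x = [-38.4433 11.6467]
‖b‖ = 4.1231, ‖x‖ = 40.1688
re-solving with b+δb shifts x by Δx of norm 0.0449
realised ‖Δx‖/‖x‖ = 0.0011
realised/bound (from unrounded values) ≈ 0.0428


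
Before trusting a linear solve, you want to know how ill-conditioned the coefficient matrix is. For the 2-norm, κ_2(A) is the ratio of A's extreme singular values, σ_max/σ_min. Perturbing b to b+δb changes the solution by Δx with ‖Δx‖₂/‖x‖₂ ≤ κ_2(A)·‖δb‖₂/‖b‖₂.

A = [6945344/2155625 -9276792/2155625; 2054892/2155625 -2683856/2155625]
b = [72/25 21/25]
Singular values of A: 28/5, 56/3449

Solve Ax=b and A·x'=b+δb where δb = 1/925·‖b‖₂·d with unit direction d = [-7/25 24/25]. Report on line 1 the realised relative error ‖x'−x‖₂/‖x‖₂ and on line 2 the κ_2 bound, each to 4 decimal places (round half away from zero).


largest singular value 28/5, smallest 56/3449
κ_2(A) = (28/5) / (56/3449) = 344.9000
worst-case relative error ≤ 344.9000 × 1/925 = 0.3729
solve Ax = b  →  x = [0.3214 -0.4286]
‖b‖ = 3.0000, ‖x‖ = 0.5357
Δx = A⁻¹·δb where δb = 1/925·3.0000·d; ‖Δx‖ = 0.1997
relative error = 0.3729
realised/bound = 1 exactly: the bound is attained for this b and d

0.3729
0.3729


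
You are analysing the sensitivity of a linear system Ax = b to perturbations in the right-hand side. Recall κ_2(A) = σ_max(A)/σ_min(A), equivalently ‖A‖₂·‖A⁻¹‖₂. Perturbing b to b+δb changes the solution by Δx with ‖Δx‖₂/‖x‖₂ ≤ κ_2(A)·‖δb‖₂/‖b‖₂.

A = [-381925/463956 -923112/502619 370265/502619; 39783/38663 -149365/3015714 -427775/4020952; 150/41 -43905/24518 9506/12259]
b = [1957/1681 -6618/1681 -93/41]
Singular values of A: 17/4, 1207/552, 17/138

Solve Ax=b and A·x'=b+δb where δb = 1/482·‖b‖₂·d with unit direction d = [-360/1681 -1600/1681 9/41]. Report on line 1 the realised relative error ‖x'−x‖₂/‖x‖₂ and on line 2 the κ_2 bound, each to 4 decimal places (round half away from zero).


largest singular value 17/4, smallest 17/138
κ = σ_max/σ_min = (17/4)/(17/138) = 34.5000
perturbation bound = 34.5000·1/482 = 0.0716
solve Ax = b  →  x = [-1.0533 8.9282 22.6623]
‖b‖ = 4.6904, ‖x‖ = 24.3803
with δb = [-0.0021 -0.0093 0.0021], A·Δx = δb → ‖Δx‖ = 0.0790
relative error = 0.0032
tightness: 0.0032 against a bound of 0.0716 (unrounded ratio ≈ 0.0453)

0.0032
0.0716


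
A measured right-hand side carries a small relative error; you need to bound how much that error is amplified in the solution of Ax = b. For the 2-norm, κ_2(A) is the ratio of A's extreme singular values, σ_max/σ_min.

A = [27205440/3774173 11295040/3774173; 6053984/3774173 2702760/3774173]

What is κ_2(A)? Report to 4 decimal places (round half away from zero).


M = AᵀA = [462097970176/8473754809 192533610240/8473754809; 192533610240/8473754809 80239643200/8473754809]. tr(M)=3209098304/50140561, det(M)=6553600/50140561
char-poly roots: 64 and 102400/50140561
κ_2(A) = √(λ_max/λ_min) = √(64 / (102400/50140561)) = 177.0250

177.0250


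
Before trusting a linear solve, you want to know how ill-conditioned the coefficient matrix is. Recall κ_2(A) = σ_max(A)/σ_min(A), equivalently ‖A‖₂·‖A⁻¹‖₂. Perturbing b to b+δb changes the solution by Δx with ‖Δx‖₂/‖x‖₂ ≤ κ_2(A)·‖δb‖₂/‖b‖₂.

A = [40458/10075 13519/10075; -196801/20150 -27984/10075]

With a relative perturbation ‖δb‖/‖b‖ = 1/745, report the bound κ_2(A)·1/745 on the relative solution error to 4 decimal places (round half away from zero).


form AᵀA = [267917353/2402500 19530126/600625; 19530126/600625 5715193/600625] with trace 465245/3844 and determinant 14641/3844
eigenvalues of AᵀA: λ = (tr ± √(tr²−4·det))/2 = 121, 121/3844
σ_max=√121=11, σ_min=√(121/3844)=(11/62) → κ = 62.0000
worst-case relative error ≤ 62.0000 × 1/745 = 0.0832

0.0832


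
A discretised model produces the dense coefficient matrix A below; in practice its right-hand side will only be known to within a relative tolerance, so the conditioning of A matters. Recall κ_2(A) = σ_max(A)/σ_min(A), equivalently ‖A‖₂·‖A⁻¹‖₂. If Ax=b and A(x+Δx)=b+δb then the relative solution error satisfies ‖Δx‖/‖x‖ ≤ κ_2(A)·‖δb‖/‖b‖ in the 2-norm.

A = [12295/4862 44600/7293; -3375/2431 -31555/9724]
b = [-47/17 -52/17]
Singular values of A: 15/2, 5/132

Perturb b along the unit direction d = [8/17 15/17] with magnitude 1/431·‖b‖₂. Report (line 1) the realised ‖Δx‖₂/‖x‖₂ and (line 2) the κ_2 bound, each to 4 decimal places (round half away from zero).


0.0024
0.4594

σ_max = 15/2, σ_min = 5/132
κ = σ_max/σ_min = (15/2)/(5/132) = 198.0000
κ_2(A)·‖δb‖/‖b‖ = 0.4594
solve Ax = b  →  x = [97.4256 -40.7385]
‖b‖₂ = 4.1231 and ‖x‖₂ = 105.6001
Δx = A⁻¹·δb where δb = 1/431·4.1231·d; ‖Δx‖ = 0.2526
dividing the unrounded norms, ‖Δx‖/‖x‖ = 0.0024
tightness: 0.0024 against a bound of 0.4594 (unrounded ratio ≈ 0.0052)


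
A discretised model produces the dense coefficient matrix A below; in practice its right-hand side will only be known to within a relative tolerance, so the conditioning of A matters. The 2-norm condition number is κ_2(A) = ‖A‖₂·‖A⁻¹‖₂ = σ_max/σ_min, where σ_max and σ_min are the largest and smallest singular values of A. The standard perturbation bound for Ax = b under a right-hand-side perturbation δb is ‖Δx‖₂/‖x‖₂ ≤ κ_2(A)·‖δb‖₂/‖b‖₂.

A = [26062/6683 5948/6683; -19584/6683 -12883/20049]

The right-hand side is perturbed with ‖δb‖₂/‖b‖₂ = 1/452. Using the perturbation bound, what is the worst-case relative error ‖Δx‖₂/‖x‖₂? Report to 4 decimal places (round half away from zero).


0.5409

form AᵀA = [1062760900/44662489 239117000/44662489; 239117000/44662489 484380025/401962401] with trace 5978125/239121 and determinant 2500/239121
eigenvalues of AᵀA: λ = (tr ± √(tr²−4·det))/2 = 25, 100/239121
so κ_2 = √(25 / (100/239121)) = 244.5000
perturbation bound = 244.5000·1/452 = 0.5409


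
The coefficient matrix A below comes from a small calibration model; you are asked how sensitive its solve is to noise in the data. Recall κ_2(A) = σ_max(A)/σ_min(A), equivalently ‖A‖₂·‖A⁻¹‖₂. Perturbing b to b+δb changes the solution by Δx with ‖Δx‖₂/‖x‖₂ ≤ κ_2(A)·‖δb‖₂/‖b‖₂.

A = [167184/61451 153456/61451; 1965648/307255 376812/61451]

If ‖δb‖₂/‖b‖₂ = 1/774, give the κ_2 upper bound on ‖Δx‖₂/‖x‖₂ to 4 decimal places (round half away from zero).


form AᵀA = [26997244416/558613225 5141755584/111722645; 5141755584/111722645 979503120/22344529] with trace 61218576/664225 and determinant 331776/664225
λ_max, λ_min = (61218576/664225 ± √3746832551813376/441194850625)/2 = 2304/25, 144/26569
κ = σ_max/σ_min = (48/5)/(12/163) = 130.4000
perturbation bound = 130.4000·1/774 = 0.1685

0.1685


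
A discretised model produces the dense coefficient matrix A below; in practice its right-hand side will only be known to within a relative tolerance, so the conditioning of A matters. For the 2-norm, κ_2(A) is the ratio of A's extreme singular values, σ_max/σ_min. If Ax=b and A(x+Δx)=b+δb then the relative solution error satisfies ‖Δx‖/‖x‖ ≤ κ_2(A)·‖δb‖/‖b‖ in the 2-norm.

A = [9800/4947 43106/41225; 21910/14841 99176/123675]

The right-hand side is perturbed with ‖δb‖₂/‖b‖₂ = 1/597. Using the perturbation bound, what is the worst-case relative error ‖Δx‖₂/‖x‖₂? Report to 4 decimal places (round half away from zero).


AᵀA = [1344408100/220255281 1194979072/367092135; 1194979072/367092135 1062360964/611820225]; tr = 149382184/19053225, det = 38416/19053225
solving λ² − 149382184/19053225·λ + 38416/19053225 = 0 gives λ = 196/25, 196/762129
σ_max=√(196/25)=(14/5), σ_min=√(196/762129)=(14/873) → κ = 174.6000
worst-case relative error ≤ 174.6000 × 1/597 = 0.2925

0.2925


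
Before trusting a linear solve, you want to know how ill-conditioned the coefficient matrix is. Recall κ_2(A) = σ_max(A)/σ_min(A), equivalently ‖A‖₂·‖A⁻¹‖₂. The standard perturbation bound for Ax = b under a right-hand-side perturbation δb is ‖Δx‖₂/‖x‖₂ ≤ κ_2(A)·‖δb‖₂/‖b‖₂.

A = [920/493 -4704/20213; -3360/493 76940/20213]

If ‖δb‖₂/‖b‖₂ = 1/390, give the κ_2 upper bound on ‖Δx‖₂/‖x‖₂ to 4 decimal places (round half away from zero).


form AᵀA = [12136000/243049 -6410880/243049; -6410880/243049 3534736/243049] with trace 54224/841 and determinant 25600/841
eigenvalues of AᵀA: λ = (tr ± √(tr²−4·det))/2 = 64, 400/841
κ = σ_max/σ_min = 8/(20/29) = 11.6000
κ_2(A)·‖δb‖/‖b‖ = 0.0297

0.0297


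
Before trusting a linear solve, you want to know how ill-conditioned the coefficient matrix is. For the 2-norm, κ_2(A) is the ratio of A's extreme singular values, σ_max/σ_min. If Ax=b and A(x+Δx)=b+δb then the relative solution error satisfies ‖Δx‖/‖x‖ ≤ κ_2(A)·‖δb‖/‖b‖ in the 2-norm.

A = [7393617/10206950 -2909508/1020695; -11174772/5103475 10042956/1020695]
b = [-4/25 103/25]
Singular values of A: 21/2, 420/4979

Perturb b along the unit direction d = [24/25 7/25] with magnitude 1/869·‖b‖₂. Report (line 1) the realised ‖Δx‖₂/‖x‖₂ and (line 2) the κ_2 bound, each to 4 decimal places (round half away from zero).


0.0047
0.1432

largest singular value 21/2, smallest 420/4979
condition number: (21/2) ÷ (420/4979) = 124.4750
worst-case relative error ≤ 124.4750 × 1/869 = 0.1432
solve Ax = b  →  x = [11.4820 2.9739]
‖b‖₂ = 4.1231 and ‖x‖₂ = 11.8609
with δb = [0.0046 0.0013], A·Δx = δb → ‖Δx‖ = 0.0562
relative error = 0.0047
so the bound overstates the realised error by a factor of ≈ 30.2052 (computed from the unrounded values)


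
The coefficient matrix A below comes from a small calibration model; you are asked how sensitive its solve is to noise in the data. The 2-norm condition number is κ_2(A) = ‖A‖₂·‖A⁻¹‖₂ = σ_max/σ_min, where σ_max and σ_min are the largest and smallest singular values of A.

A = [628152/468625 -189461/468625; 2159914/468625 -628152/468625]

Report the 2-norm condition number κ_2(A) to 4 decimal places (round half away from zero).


AᵀA = [8095685476/351375025 -2361223368/351375025; -2361223368/351375025 688752649/351375025]; tr = 351377525/14055001, det = 62500/14055001
solving λ² − 351377525/14055001·λ + 62500/14055001 = 0 gives λ = 25, 2500/14055001
σ_max=√25=5, σ_min=√(2500/14055001)=(50/3749) → κ = 374.9000

374.9000


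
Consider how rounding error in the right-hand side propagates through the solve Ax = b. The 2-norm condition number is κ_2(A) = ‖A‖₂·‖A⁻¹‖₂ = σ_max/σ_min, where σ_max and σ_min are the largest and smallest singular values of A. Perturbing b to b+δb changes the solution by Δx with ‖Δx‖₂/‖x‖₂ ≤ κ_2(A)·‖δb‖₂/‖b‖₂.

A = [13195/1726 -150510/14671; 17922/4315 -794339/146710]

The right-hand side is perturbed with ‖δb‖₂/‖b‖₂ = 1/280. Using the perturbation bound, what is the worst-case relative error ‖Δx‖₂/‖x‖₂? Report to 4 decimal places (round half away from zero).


0.6164

M = AᵀA = [5637492961/74476900 -1878989112/18619225; -1878989112/18619225 10021800889/74476900]. tr(M)=313185877/1489538, det(M)=17682025/11916304
eigenvalues of AᵀA: λ = (tr ± √(tr²−4·det))/2 = 841/4, 21025/2979076
so κ_2 = √((841/4) / (21025/2979076)) = 172.6000
worst-case relative error ≤ 172.6000 × 1/280 = 0.6164


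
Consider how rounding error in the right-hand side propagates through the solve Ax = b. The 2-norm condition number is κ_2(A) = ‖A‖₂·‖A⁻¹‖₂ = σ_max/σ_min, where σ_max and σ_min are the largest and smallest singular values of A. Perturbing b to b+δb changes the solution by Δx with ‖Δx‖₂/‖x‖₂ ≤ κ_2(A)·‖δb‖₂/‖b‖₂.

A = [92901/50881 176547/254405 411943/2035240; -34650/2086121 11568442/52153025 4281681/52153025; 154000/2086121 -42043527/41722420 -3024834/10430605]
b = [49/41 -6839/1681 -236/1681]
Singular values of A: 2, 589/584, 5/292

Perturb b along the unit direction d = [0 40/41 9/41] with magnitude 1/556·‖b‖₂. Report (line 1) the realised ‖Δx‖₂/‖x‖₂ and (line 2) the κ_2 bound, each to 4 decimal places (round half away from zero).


σ_max = 2, σ_min = 5/292
κ_2(A) = 2 / (5/292) = 116.8000
perturbation bound = 116.8000·1/556 = 0.2101
solve Ax = b  →  x = [0.9078 64.7940 -224.4351]
‖b‖ = 4.2426, ‖x‖ = 233.6026
Δx = A⁻¹·δb where δb = 1/556·4.2426·d; ‖Δx‖ = 0.4456
relative error = 0.0019
realised/bound (from unrounded values) ≈ 0.0091

0.0019
0.2101


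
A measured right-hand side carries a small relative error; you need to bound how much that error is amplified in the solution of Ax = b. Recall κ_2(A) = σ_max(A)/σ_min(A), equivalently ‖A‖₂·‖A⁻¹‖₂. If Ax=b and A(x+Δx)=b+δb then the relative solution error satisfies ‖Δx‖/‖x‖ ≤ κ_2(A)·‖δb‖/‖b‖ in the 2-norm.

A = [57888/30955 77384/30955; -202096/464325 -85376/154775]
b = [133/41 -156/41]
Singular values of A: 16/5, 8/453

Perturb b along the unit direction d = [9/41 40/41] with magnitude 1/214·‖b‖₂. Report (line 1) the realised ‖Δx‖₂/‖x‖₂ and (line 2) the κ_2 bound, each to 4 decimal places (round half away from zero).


0.0078
0.8467

σ_max = 16/5, σ_min = 8/453
condition number: (16/5) ÷ (8/453) = 181.2000
worst-case relative error ≤ 181.2000 × 1/214 = 0.8467
solve Ax = b  →  x = [136.6500 -100.9250]
‖b‖ = 5.0000, ‖x‖ = 169.8796
with δb = [0.0051 0.0228], A·Δx = δb → ‖Δx‖ = 1.3230
realised ‖Δx‖/‖x‖ = 0.0078
tightness: 0.0078 against a bound of 0.8467 (unrounded ratio ≈ 0.0092)


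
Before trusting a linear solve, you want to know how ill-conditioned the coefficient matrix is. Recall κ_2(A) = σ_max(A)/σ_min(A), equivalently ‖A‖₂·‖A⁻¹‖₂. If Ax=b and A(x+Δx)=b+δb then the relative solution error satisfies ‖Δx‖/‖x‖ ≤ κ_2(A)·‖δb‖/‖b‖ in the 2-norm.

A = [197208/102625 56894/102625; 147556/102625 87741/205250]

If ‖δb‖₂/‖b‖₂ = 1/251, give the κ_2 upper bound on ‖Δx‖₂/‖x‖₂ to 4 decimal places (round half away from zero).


1.0222

M = AᵀA = [2426550736/421275625 707732298/421275625; 707732298/421275625 825847681/1685102500]. tr(M)=16851281/2696164, det(M)=400/674041
λ_max, λ_min = (16851281/2696164 ± √283948415891361/7269300314896)/2 = 25/4, 64/674041
κ_2(A) = √(λ_max/λ_min) = √((25/4) / (64/674041)) = 256.5625
κ_2(A)·‖δb‖/‖b‖ = 1.0222


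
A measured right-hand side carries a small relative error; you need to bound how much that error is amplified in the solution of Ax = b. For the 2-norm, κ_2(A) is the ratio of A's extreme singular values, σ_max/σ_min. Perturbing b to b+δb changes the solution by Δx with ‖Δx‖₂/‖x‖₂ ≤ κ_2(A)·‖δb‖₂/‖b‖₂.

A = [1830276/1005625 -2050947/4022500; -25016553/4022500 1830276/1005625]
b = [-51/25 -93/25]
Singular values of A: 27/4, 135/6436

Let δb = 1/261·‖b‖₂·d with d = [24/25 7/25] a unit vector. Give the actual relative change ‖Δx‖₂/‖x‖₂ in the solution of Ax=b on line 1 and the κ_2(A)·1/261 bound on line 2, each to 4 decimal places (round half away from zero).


0.0054
1.2330

largest singular value 27/4, smallest 135/6436
condition number: (27/4) ÷ (135/6436) = 321.8000
perturbation bound = 321.8000·1/261 = 1.2330
solve Ax = b  →  x = [-39.6196 -137.4258]
‖b‖ = 4.2426, ‖x‖ = 143.0229
re-solving with b+δb shifts x by Δx of norm 0.7750
realised ‖Δx‖/‖x‖ = 0.0054
so the bound overstates the realised error by a factor of ≈ 227.5481 (computed from the unrounded values)
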